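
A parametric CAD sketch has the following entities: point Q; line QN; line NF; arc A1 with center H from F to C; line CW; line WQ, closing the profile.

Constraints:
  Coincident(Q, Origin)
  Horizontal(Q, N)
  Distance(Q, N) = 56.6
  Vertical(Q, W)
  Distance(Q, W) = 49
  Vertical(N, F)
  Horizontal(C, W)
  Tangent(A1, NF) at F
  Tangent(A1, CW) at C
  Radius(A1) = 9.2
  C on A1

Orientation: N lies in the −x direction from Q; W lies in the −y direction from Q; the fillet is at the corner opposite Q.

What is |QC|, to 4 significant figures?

68.17

The virtual corner opposite Q is at (-56.60, -49.00). The tangent condition forces HF to be normal to NF and A1 meets CW tangentially, so HC is at right angles to CW, with radius 9.2, so the center H sits 9.2 in from both sides at H = (-47.40, -39.80). That places the tangent points at F = (-56.60, -39.80) on NF and C = (-47.40, -49.00) on CW. Then |QC| = |C − Q| = 68.17.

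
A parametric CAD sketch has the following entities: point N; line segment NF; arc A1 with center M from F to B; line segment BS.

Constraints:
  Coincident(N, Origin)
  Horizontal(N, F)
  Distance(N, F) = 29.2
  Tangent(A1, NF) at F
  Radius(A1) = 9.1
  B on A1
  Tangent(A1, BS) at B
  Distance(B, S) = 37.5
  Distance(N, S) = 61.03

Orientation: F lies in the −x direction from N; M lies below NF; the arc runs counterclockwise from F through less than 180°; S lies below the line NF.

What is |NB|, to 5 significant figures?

39.269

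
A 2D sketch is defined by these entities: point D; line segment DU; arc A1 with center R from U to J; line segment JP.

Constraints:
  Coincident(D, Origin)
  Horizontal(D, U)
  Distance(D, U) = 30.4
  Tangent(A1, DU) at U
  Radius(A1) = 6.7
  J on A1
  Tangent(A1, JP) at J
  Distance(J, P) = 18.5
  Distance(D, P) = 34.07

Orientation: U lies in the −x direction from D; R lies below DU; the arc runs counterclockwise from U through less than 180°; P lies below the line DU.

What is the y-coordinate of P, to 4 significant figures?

-24.99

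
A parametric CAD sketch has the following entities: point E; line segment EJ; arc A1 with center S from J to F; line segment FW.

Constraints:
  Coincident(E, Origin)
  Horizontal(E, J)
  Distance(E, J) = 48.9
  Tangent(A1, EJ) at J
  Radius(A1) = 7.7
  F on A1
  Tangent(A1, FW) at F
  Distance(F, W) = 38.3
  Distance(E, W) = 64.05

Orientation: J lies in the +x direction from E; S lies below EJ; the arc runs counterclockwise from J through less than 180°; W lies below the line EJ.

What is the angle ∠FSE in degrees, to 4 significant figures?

13.23°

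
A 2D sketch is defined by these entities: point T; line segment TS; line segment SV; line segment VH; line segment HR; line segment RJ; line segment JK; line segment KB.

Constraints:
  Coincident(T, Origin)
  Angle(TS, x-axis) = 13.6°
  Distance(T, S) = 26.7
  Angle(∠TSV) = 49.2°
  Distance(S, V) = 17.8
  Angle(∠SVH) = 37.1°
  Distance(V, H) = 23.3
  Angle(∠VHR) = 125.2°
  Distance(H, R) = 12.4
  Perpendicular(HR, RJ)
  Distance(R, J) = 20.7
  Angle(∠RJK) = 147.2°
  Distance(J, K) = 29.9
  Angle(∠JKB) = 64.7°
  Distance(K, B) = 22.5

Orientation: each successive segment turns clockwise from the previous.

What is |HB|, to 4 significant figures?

30.99

∠RJK = 147.2° gives JK at -77.70° from the x-axis; with |JK| = 29.9, K = (43.59, -21.64). ∠JKB = 64.7° gives KB at 167.0° from the x-axis; with |KB| = 22.5, B = (21.67, -16.58). Then |HB| = |B − H| = 30.99.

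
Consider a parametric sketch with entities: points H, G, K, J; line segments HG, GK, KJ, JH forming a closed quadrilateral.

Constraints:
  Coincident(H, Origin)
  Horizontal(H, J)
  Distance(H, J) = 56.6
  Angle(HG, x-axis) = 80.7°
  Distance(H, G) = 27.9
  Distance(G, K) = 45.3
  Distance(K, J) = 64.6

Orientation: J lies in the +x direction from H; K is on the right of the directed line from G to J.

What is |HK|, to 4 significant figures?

17.57

Checks: |GK| = 45.30 ✓; |KJ| = 64.60 ✓.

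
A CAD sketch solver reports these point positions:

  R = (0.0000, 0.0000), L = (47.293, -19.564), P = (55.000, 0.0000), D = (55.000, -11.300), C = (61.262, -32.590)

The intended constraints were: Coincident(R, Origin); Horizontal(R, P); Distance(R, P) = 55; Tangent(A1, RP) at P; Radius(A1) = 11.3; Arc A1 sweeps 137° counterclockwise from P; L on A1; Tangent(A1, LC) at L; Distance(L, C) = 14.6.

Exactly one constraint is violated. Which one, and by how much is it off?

Distance(L, C) = 14.6 — off by 4.50.

R = (0.00, 0.00) ✓; R.y = 0.00, P.y = 0.00 ✓; |RP| = 55.00 ✓; ∠(DP, PR) = 90.00° ✓; |DP| = 11.30 ✓; bearing(D→L) − bearing(D→P) = 137.0° ✓; |DL| = 11.30 ✓; ∠(DL, LC) = 90.00° ✓; |LC| = 19.10 ✗.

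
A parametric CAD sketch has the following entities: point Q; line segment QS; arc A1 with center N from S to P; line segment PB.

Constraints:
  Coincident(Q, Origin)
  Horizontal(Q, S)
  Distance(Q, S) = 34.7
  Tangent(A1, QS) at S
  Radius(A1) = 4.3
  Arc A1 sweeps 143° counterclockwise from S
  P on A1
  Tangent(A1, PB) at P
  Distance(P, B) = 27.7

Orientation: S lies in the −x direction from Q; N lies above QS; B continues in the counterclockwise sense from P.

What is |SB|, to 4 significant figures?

31.26

Q is at the origin; QS is horizontal with |QS| = 34.7 and S on the −x side, so S = (-34.70, 0.000). Tangency of A1 to QS means the radius NS is perpendicular to QS, so N = S + (0, 4.3) = (-34.70, 4.300). On A1, S sits at bearing -90° from N; a 143° counterclockwise sweep puts P at bearing 53°, so P = N + 4.3·(cos 53°, sin 53°) = (-32.11, 7.734). A1 meets PB tangentially, so NP is at right angles to PB, so PB runs along (−sin 53°, cos 53°); with |PB| = 27.7, B = (-54.23, 24.40). Then |SB| = |B − S| = 31.26.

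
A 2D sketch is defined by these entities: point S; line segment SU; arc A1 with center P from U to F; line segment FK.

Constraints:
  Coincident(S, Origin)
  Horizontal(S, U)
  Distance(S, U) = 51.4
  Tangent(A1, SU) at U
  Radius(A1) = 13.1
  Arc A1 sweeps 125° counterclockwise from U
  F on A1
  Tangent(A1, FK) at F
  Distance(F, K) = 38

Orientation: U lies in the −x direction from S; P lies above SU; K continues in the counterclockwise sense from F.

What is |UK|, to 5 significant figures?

52.912

S is at the origin; S and U share the same y with |SU| = 51.4 and U on the −x side, so U = (-51.400, 0.0000). The tangent condition forces PU to be normal to SU, so P = U + (0, 13.1) = (-51.400, 13.100). On A1, U sits at bearing -90° from P; a 125° counterclockwise sweep puts F at bearing 35°, so F = P + 13.1·(cos 35°, sin 35°) = (-40.669, 20.614). Tangency of A1 to FK means the radius PF is perpendicular to FK, so FK runs along (−sin 35°, cos 35°); with |FK| = 38.0, K = (-62.465, 51.742). Then |UK| = |K − U| = 52.912.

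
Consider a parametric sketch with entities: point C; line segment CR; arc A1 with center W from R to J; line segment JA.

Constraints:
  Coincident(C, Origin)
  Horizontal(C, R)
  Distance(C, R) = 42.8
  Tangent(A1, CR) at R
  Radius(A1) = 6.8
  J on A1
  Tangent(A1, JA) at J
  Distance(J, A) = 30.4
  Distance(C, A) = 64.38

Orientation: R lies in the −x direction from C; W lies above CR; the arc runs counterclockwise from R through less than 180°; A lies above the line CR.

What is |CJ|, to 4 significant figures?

38.49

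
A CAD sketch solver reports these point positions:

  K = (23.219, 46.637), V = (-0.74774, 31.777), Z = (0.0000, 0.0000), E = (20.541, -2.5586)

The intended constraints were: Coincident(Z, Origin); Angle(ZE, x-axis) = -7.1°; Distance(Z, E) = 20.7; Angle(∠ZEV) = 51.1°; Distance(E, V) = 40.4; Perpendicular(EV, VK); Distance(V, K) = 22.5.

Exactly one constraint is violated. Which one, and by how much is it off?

Distance(V, K) = 22.5 — off by 5.70.

Z = (0.00, 0.00) ✓; ZE at -7.100° ✓; |ZE| = 20.70 ✓; ∠ZEV = 51.10° ✓; |EV| = 40.40 ✓; ∠(EV, VK) = 90.00° ✓; |VK| = 28.20 ✗.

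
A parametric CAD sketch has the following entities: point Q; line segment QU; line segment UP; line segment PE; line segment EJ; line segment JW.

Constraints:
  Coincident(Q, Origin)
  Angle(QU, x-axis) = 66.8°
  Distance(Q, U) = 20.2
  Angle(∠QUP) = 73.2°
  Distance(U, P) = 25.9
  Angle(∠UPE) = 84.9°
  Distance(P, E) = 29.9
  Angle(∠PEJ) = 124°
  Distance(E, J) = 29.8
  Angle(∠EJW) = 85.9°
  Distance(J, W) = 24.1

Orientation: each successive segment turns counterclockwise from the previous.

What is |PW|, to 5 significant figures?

44.803

Q is at the origin; QU runs at 66.8° with length 20.2, so U = (7.9576, 18.567). ∠QUP = 73.2° gives UP at 173.60° from the x-axis; with |UP| = 25.9, P = (-17.781, 21.454). ∠UPE = 84.9° gives PE at -91.300° from the x-axis; with |PE| = 29.9, E = (-18.459, -8.4387). ∠PEJ = 124.0° gives EJ at -35.300° from the x-axis; with |EJ| = 29.8, J = (5.8616, -25.659). ∠EJW = 85.9° gives JW at 58.800° from the x-axis; with |JW| = 24.1, W = (18.346, -5.0446). Then |PW| = |W − P| = 44.803.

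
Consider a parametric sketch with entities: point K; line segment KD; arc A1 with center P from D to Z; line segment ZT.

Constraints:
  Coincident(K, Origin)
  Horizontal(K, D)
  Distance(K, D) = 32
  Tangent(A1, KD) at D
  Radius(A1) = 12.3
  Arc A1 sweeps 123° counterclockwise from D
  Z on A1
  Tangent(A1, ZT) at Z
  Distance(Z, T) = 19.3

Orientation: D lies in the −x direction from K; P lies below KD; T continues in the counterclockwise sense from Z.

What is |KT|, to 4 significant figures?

47.43

On A1, D sits at bearing 90° from P; a 123° counterclockwise sweep puts Z at bearing 213°, so Z = P + 12.3·(cos 213°, sin 213°) = (-42.32, -19.00). Tangency of A1 to ZT means the radius PZ is perpendicular to ZT, so ZT runs along (−sin 213°, cos 213°); with |ZT| = 19.3, T = (-31.80, -35.19). Then |KT| = |T − K| = 47.43.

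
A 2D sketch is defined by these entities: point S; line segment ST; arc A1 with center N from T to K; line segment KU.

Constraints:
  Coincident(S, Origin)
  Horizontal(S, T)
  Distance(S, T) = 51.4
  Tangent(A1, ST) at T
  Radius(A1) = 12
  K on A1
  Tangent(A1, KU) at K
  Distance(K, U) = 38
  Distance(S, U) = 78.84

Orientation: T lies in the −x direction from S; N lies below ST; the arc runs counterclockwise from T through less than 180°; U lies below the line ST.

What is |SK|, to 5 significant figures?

64.676

S is at the origin; S and T share the same y with |ST| = 51.4 and T on the −x side, so T = (-51.400, 0.0000). The tangent condition forces NT to be normal to ST, so N = T + (0, -12) = (-51.400, -12.000). Since NK ⟂ KU (tangency), |NU| = √(12.0² + 38.0²) = 39.850 regardless of where K sits on A1. So U lies on both circle(S, 78.84) and circle(N, 39.850); the below-ST intersection is U = (-60.245, -50.856). K is the foot of the tangent from U: K = (-63.360, -12.984).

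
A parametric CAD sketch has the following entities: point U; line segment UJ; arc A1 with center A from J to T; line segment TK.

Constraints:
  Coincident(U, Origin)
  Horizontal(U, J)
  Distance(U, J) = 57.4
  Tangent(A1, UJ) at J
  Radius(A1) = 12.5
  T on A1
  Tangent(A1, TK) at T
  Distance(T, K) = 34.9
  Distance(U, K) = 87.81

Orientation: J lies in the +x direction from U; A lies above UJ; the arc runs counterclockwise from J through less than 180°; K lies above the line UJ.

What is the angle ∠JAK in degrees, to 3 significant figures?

151°

Checks: ∠(AJ, JU) = 90.00° ✓; |AT| = 12.50 ✓; ∠(AT, TK) = 90.00° ✓; |TK| = 34.90 ✓; |UK| = 87.81 ✓.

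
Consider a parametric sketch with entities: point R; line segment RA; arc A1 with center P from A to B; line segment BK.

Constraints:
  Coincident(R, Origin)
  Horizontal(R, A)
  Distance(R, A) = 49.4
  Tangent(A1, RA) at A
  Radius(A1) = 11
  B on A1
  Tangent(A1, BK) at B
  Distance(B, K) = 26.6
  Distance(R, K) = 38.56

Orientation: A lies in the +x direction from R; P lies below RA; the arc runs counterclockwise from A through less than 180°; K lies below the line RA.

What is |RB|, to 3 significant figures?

40.3

R is at the origin; R and A share the same y with |RA| = 49.4 and A on the +x side, so A = (49.4, 0.00). The tangent condition forces PA to be normal to RA, so P = A + (0, -11) = (49.4, -11.0). Since PB ⟂ BK (tangency), |PK| = √(11.0² + 26.6²) = 28.8 regardless of where B sits on A1. So K lies on both circle(R, 38.56) and circle(P, 28.8); the below-RA intersection is K = (26.3, -28.2). B is the foot of the tangent from K: B = (40.0, -5.36).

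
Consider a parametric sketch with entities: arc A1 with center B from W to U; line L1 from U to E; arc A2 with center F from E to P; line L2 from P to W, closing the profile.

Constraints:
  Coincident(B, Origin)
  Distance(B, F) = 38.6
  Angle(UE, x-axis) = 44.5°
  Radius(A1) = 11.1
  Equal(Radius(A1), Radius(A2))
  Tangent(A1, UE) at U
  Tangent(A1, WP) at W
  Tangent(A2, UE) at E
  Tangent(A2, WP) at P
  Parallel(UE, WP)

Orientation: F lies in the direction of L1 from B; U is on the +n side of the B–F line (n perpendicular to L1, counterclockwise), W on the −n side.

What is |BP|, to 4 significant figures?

40.16

The slot axis is L1's direction at 44.5°, so u = (cos 44.5°, sin 44.5°) = (0.7133, 0.7009) and n = (−sin 44.5°, cos 44.5°) = (-0.7009, 0.7133). B is at the origin and F lies 38.6 along u from B, so F = 38.6·u = (27.53, 27.06). Tangency of A1 to both parallel lines with radius 11.1 puts U and W at B ± 11.1·n: U = (-7.780, 7.917), W = (7.780, -7.917). Equal radii place E and P the same way about F: E = F + 11.1·n = (19.75, 34.97), P = F − 11.1·n = (35.31, 19.14). Then |BP| = |P − B| = 40.16.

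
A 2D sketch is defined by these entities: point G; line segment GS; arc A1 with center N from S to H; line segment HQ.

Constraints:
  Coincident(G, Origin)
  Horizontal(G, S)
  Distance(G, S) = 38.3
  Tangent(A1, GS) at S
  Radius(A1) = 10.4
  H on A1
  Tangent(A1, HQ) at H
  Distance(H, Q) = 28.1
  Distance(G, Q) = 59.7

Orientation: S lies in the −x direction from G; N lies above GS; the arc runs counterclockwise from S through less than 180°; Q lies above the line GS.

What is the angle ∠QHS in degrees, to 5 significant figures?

118.78°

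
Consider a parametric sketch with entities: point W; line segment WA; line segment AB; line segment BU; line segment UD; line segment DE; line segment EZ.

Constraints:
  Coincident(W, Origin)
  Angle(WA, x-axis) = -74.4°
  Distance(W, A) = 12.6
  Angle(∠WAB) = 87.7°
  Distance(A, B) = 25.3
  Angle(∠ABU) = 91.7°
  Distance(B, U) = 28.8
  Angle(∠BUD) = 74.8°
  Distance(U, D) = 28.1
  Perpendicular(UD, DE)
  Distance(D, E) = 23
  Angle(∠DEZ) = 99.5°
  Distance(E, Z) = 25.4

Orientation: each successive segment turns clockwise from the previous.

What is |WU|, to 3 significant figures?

30.3

W is at the origin; WA runs at -74.4° with length 12.6, so A = (3.39, -12.1). ∠WAB = 87.7° gives AB at -167° from the x-axis; with |AB| = 25.3, B = (-21.2, -18.0). ∠ABU = 91.7° gives BU at 105° from the x-axis; with |BU| = 28.8, U = (-28.7, 9.86). Then |WU| = |U − W| = 30.3.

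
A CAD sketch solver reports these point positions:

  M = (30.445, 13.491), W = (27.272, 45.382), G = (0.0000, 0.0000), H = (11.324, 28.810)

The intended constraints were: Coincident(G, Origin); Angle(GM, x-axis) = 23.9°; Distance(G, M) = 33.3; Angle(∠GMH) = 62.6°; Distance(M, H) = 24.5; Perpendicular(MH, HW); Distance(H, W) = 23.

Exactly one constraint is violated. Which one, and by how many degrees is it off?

Perpendicular(MH, HW) — off by 5.20°.

G = (0.00, 0.00) ✓; GM at 23.90° ✓; |GM| = 33.30 ✓; ∠GMH = 62.60° ✓; |MH| = 24.50 ✓; ∠(MH, HW) = 95.20° ✗; |HW| = 23.00 ✓.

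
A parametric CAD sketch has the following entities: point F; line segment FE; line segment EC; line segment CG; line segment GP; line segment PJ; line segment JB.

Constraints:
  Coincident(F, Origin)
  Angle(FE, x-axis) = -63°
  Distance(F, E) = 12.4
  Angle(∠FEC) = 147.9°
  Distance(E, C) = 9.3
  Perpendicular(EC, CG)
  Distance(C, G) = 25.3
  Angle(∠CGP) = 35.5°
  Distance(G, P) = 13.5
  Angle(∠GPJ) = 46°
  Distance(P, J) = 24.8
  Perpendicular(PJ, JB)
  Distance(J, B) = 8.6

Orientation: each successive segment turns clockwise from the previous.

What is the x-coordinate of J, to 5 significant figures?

-14.585

F is at the origin; FE runs at -63.0° with length 12.4, so E = (5.6295, -11.048). ∠FEC = 147.9° gives EC at -95.100° from the x-axis; with |EC| = 9.3, C = (4.8028, -20.312). EC ⟂ CG, so CG runs at 174.90°; with |CG| = 25.3, G = (-20.397, -18.063). ∠CGP = 35.5° gives GP at 30.400° from the x-axis; with |GP| = 13.5, P = (-8.7531, -11.231). ∠GPJ = 46.0° gives PJ at -103.60° from the x-axis; with |PJ| = 24.8, J = (-14.585, -35.336). So J.x = -14.585.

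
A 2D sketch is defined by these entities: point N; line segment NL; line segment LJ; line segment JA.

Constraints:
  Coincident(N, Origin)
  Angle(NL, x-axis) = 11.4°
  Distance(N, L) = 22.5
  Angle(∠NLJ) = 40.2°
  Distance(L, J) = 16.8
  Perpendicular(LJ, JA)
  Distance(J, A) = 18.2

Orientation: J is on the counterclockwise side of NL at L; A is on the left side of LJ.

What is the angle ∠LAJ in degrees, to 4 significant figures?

42.71°

N is at the origin; NL runs at 11.4° with length 22.5, so L = 22.5·(cos 11.4°, sin 11.4°) = (22.06, 4.447). ∠NLJ = 40.2°, so LJ runs at 11.4° + (180° − 40.2°) = 151.2° from the x-axis; with |LJ| = 16.8, J = L + 16.8·(cos 151.2°, sin 151.2°) = (7.334, 12.54). LJ ⟂ JA; with |JA| = 18.2 on the left of LJ, A = J + 18.2·(-0.4818, -0.8763) = (-1.434, -3.408). Then cos ∠LAJ = AL·AJ / (|AL||AJ|), giving 42.71°.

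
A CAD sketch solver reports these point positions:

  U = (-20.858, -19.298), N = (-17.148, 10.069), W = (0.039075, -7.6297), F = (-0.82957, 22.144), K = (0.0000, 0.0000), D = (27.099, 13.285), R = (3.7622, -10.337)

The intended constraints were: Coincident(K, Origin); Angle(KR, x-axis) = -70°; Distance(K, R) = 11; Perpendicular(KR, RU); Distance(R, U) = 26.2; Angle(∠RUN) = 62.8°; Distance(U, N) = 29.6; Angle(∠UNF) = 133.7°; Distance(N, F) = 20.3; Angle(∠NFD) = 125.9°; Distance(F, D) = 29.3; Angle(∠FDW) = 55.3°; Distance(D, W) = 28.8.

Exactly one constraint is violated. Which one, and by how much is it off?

Distance(D, W) = 28.8 — off by 5.40.

K = (0.00, 0.00) ✓; KR at -70.00° ✓; |KR| = 11.00 ✓; ∠(KR, RU) = 90.00° ✓; |RU| = 26.20 ✓; ∠RUN = 62.80° ✓; |UN| = 29.60 ✓; ∠UNF = 133.7° ✓; |NF| = 20.30 ✓; ∠NFD = 125.9° ✓; |FD| = 29.30 ✓; ∠FDW = 55.30° ✓; |DW| = 34.20 ✗.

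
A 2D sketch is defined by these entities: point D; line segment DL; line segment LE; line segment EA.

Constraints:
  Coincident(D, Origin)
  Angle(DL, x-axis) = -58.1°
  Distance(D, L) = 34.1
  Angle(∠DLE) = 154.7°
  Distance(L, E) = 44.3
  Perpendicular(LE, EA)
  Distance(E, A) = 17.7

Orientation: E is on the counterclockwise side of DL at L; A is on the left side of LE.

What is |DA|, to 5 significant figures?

75.194

D is at the origin; DL runs at -58.1° with length 34.1, so L = 34.1·(cos -58.1°, sin -58.1°) = (18.020, -28.950). ∠DLE = 154.7°, so LE runs at -58.1° + (180° − 154.7°) = -32.800° from the x-axis; with |LE| = 44.3, E = L + 44.3·(cos -32.800°, sin -32.800°) = (55.257, -52.948). LE is perpendicular to EA; with |EA| = 17.7 on the left of LE, A = E + 17.7·(0.54171, 0.84057) = (64.845, -38.070). Then |DA| = |A − D| = 75.194.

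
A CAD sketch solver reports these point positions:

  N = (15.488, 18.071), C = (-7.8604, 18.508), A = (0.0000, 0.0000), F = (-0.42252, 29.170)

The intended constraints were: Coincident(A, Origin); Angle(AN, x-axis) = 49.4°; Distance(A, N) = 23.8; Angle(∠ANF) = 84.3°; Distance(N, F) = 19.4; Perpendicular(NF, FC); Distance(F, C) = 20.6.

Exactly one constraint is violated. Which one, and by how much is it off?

Distance(F, C) = 20.6 — off by 7.60.

A = (0.00, 0.00) ✓; AN at 49.40° ✓; |AN| = 23.80 ✓; ∠ANF = 84.30° ✓; |NF| = 19.40 ✓; ∠(NF, FC) = 90.00° ✓; |FC| = 13.00 ✗.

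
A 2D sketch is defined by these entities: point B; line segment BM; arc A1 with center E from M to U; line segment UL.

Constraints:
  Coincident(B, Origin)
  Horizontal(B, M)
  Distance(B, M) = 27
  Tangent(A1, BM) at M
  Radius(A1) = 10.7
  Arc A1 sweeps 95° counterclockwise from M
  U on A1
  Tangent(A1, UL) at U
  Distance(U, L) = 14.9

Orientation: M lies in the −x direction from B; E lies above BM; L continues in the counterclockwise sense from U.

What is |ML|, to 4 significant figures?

28.08

B is at the origin; B and M share the same y with |BM| = 27.0 and M on the −x side, so M = (-27.00, 0.000). A1 meets BM tangentially, so EM is at right angles to BM, so E = M + (0, 10.7) = (-27.00, 10.70). On A1, M sits at bearing -90° from E; a 95° counterclockwise sweep puts U at bearing 5°, so U = E + 10.7·(cos 5°, sin 5°) = (-16.34, 11.63). Tangency of A1 to UL means the radius EU is perpendicular to UL, so UL runs along (−sin 5°, cos 5°); with |UL| = 14.9, L = (-17.64, 26.48). Then |ML| = |L − M| = 28.08.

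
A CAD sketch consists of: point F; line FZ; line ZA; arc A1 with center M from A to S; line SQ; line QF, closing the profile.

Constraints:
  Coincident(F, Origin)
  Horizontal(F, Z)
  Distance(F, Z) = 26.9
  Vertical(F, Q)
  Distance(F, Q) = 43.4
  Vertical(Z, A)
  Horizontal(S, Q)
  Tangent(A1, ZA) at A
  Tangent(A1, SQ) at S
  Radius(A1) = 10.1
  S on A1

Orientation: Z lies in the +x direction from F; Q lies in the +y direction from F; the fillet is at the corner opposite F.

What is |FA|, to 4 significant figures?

42.81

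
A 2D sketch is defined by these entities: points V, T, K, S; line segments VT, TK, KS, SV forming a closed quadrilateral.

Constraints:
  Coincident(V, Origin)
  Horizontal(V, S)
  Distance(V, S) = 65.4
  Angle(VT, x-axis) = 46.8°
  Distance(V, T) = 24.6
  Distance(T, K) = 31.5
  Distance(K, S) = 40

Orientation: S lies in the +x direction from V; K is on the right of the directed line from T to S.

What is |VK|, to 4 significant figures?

29.64

V is at the origin; VS is horizontal with |VS| = 65.4 and S in +x, so S = (65.4, 0). VT runs at 46.8° with |VT| = 24.6, so T = (16.84, 17.93). K is determined by |TK| = 31.5 and |KS| = 40.0 together: it lies at the intersection of circle(T, 31.5) and circle(S, 40.0). With |TS| = 51.77, the foot of the radical line on TS is 20.01 from T and the perpendicular offset is √(31.5² − 20.01²) = 24.33. Taking the right-of-TS solution: K = (27.19, -11.82).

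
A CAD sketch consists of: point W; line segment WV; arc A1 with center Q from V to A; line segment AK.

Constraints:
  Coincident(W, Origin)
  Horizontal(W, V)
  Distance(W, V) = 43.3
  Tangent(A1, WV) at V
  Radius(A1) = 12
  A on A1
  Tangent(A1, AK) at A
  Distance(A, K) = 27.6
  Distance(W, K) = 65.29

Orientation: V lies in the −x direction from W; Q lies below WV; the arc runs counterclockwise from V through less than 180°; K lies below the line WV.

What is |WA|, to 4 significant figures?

56.88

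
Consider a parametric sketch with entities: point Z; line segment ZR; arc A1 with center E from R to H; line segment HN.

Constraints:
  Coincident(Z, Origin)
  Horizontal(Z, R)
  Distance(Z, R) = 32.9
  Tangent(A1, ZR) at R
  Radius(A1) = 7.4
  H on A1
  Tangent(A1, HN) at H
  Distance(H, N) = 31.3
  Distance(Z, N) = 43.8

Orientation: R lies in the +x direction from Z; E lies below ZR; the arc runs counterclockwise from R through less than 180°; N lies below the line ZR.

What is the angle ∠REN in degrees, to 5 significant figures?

160.62°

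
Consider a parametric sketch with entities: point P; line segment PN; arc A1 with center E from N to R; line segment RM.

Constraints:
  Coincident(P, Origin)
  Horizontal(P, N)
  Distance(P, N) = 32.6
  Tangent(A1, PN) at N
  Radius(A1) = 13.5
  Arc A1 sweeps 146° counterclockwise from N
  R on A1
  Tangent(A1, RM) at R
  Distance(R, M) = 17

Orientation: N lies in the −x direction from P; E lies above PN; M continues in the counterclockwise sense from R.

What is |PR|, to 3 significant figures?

35.2

P is at the origin; P and N share the same y with |PN| = 32.6 and N on the −x side, so N = (-32.6, 0.00). A1 meets PN tangentially, so EN is at right angles to PN, so E = N + (0, 13.5) = (-32.6, 13.5). On A1, N sits at bearing -90° from E; a 146° counterclockwise sweep puts R at bearing 56°, so R = E + 13.5·(cos 56°, sin 56°) = (-25.1, 24.7). Then |PR| = |R − P| = 35.2.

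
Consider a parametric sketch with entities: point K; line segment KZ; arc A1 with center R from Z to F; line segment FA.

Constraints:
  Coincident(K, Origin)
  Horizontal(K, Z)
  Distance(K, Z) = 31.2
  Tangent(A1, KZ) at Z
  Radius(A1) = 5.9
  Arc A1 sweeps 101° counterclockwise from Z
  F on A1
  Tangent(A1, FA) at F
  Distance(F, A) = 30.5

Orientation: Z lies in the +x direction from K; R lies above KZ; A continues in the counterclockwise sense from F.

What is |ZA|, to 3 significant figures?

37.0

K is at the origin; K and Z share the same y with |KZ| = 31.2 and Z on the +x side, so Z = (31.2, 0.00). Since A1 is tangent to KZ there, RZ ⟂ KZ, so R = Z + (0, 5.9) = (31.2, 5.90). On A1, Z sits at bearing -90° from R; a 101° counterclockwise sweep puts F at bearing 11°, so F = R + 5.9·(cos 11°, sin 11°) = (37.0, 7.03). Since A1 is tangent to FA there, RF ⟂ FA, so FA runs along (−sin 11°, cos 11°); with |FA| = 30.5, A = (31.2, 37.0). Then |ZA| = |A − Z| = 37.0.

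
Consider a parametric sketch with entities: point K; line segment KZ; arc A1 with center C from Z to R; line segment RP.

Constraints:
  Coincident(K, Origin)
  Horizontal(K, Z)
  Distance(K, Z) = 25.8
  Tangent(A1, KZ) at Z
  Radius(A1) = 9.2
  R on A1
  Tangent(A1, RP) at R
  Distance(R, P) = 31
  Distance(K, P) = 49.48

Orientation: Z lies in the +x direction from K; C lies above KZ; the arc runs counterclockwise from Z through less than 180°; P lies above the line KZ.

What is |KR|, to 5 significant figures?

36.564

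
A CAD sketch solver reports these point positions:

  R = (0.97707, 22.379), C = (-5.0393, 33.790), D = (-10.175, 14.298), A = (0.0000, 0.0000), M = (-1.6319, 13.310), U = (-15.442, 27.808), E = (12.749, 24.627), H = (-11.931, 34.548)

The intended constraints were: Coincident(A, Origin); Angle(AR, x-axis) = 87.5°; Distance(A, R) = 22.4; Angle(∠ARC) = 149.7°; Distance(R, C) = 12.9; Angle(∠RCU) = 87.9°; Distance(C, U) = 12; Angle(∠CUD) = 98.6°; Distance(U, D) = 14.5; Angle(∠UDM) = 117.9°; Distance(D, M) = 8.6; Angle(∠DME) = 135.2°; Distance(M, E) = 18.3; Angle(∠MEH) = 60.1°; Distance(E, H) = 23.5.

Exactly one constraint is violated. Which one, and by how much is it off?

Distance(E, H) = 23.5 — off by 3.10.

A = (0.00, 0.00) ✓; AR at 87.50° ✓; |AR| = 22.40 ✓; ∠ARC = 149.7° ✓; |RC| = 12.90 ✓; ∠RCU = 87.90° ✓; |CU| = 12.00 ✓; ∠CUD = 98.60° ✓; |UD| = 14.50 ✓; ∠UDM = 117.9° ✓; |DM| = 8.600 ✓; ∠DME = 135.2° ✓; |ME| = 18.30 ✓; ∠MEH = 60.10° ✓; |EH| = 26.60 ✗.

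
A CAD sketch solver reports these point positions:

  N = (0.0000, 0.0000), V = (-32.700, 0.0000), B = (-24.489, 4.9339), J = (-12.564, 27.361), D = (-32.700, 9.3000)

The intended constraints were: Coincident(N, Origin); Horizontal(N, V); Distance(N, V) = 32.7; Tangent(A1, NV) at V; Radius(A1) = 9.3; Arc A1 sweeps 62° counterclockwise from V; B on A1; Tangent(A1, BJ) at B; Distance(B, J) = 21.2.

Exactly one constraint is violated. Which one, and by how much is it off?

Distance(B, J) = 21.2 — off by 4.20.

N = (0.00, 0.00) ✓; N.y = 0.00, V.y = 0.00 ✓; |NV| = 32.70 ✓; ∠(DV, VN) = 90.00° ✓; |DV| = 9.300 ✓; bearing(D→B) − bearing(D→V) = 62.00° ✓; |DB| = 9.300 ✓; ∠(DB, BJ) = 90.00° ✓; |BJ| = 25.40 ✗.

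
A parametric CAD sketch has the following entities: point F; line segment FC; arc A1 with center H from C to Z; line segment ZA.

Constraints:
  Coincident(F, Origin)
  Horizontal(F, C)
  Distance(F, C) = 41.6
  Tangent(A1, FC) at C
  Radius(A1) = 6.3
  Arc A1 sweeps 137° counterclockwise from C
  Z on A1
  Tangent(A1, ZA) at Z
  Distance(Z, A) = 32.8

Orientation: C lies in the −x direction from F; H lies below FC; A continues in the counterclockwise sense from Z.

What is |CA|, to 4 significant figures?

38.67

F is at the origin; FC is horizontal with |FC| = 41.6 and C on the −x side, so C = (-41.60, 0.000). Since A1 is tangent to FC there, HC ⟂ FC, so H = C + (0, -6.3) = (-41.60, -6.300). On A1, C sits at bearing 90° from H; a 137° counterclockwise sweep puts Z at bearing 227°, so Z = H + 6.3·(cos 227°, sin 227°) = (-45.90, -10.91). Since A1 is tangent to ZA there, HZ ⟂ ZA, so ZA runs along (−sin 227°, cos 227°); with |ZA| = 32.8, A = (-21.91, -33.28). Then |CA| = |A − C| = 38.67.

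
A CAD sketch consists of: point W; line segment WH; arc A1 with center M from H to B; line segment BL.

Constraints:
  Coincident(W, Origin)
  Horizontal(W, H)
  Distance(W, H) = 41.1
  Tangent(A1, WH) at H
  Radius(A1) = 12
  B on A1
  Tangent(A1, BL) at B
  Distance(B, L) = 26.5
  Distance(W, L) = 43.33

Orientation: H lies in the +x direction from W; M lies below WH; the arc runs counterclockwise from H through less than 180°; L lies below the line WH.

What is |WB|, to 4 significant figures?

30.89

Checks: |MB| = 12.00 ✓; ∠(MB, BL) = 90.00° ✓; |BL| = 26.50 ✓; |WL| = 43.33 ✓.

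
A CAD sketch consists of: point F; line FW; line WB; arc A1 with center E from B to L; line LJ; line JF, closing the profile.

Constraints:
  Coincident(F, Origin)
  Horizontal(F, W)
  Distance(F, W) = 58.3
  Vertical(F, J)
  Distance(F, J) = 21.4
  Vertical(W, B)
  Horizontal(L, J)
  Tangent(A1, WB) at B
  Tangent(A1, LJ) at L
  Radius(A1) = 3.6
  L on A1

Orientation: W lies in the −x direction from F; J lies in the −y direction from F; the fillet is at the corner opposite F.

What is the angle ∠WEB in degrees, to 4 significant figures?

78.57°

The virtual corner opposite F is at (-58.30, -21.40). The tangent condition forces EB to be normal to WB and tangency of A1 to LJ means the radius EL is perpendicular to LJ, with radius 3.6, so the center E sits 3.6 in from both sides at E = (-54.70, -17.80). That places the tangent points at B = (-58.30, -17.80) on WB and L = (-54.70, -21.40) on LJ. Then cos ∠WEB = EW·EB / (|EW||EB|), giving 78.57°.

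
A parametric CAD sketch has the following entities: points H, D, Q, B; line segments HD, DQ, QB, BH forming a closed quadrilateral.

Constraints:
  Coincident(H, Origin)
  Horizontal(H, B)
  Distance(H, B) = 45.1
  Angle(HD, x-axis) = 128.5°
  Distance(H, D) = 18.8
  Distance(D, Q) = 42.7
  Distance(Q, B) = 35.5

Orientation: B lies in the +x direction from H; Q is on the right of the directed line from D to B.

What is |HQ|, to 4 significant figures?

23.90

H is at the origin; HB is horizontal with |HB| = 45.1 and B in +x, so B = (45.1, 0). HD runs at 128.5° with |HD| = 18.8, so D = (-11.70, 14.71). Q is determined by |DQ| = 42.7 and |QB| = 35.5 together: it lies at the intersection of circle(D, 42.7) and circle(B, 35.5). With |DB| = 58.68, the foot of the radical line on DB is 34.14 from D and the perpendicular offset is √(42.7² − 34.14²) = 25.65. Taking the right-of-DB solution: Q = (14.91, -18.68).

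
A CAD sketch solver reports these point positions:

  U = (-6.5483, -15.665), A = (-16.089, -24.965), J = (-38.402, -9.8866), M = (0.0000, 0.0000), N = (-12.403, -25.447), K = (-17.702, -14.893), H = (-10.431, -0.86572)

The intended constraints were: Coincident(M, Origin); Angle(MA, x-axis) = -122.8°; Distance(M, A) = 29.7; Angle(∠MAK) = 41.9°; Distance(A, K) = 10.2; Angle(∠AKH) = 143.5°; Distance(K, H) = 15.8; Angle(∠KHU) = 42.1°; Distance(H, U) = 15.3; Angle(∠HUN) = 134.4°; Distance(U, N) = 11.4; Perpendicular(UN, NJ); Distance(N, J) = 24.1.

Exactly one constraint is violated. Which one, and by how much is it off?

Distance(N, J) = 24.1 — off by 6.20.

M = (0.00, 0.00) ✓; MA at -122.8° ✓; |MA| = 29.70 ✓; ∠MAK = 41.90° ✓; |AK| = 10.20 ✓; ∠AKH = 143.5° ✓; |KH| = 15.80 ✓; ∠KHU = 42.10° ✓; |HU| = 15.30 ✓; ∠HUN = 134.4° ✓; |UN| = 11.40 ✓; ∠(UN, NJ) = 90.00° ✓; |NJ| = 30.30 ✗.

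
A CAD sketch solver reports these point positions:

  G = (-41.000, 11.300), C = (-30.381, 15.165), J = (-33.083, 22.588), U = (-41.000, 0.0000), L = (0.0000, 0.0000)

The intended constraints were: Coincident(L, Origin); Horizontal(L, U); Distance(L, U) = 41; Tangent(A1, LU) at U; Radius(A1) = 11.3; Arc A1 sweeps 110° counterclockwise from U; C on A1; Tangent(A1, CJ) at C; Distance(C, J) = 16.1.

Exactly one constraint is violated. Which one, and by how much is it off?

Distance(C, J) = 16.1 — off by 8.20.

L = (0.00, 0.00) ✓; L.y = 0.00, U.y = 0.00 ✓; |LU| = 41.00 ✓; ∠(GU, UL) = 90.00° ✓; |GU| = 11.30 ✓; bearing(G→C) − bearing(G→U) = 110.0° ✓; |GC| = 11.30 ✓; ∠(GC, CJ) = 90.00° ✓; |CJ| = 7.899 ✗.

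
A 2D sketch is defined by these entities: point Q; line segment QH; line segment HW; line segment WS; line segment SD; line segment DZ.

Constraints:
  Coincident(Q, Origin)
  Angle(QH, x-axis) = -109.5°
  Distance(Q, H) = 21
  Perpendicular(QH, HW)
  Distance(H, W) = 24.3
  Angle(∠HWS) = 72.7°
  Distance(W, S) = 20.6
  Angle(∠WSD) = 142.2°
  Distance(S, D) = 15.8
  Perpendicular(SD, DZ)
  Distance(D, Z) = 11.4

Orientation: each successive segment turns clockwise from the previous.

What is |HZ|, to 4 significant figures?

19.40

∠WSD = 142.2° gives SD at 15.40° from the x-axis; with |SD| = 15.8, D = (-2.344, 9.007). SD is perpendicular to DZ, so DZ runs at -74.60°; with |DZ| = 11.4, Z = (0.6838, -1.984). Then |HZ| = |Z − H| = 19.40.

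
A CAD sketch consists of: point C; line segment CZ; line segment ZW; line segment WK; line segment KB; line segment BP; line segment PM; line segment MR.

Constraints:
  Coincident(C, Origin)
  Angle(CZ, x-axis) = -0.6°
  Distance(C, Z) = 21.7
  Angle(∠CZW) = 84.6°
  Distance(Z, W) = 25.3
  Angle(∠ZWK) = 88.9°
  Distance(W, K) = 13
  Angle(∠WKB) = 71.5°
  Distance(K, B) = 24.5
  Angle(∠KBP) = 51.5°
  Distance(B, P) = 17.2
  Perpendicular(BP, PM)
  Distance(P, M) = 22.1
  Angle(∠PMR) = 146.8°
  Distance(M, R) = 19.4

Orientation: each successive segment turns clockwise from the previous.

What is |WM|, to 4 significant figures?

14.75

C is at the origin; CZ runs at -0.6° with length 21.7, so Z = (21.70, -0.2272). ∠CZW = 84.6° gives ZW at -96.00° from the x-axis; with |ZW| = 25.3, W = (19.05, -25.39). ∠ZWK = 88.9° gives WK at 172.9° from the x-axis; with |WK| = 13.0, K = (6.154, -23.78). ∠WKB = 71.5° gives KB at 64.40° from the x-axis; with |KB| = 24.5, B = (16.74, -1.687). ∠KBP = 51.5° gives BP at -64.10° from the x-axis; with |BP| = 17.2, P = (24.25, -17.16). The perpendicularity gives PM at right angles to BP, so PM runs at -154.1°; with |PM| = 22.1, M = (4.373, -26.81). Then |WM| = |M − W| = 14.75.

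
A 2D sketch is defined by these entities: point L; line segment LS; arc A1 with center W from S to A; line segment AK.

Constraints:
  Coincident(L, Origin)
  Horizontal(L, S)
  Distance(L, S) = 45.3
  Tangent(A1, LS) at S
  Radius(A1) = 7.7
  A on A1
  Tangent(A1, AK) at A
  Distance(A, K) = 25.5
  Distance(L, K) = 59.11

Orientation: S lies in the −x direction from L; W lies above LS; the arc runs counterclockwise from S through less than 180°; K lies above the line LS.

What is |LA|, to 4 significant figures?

39.69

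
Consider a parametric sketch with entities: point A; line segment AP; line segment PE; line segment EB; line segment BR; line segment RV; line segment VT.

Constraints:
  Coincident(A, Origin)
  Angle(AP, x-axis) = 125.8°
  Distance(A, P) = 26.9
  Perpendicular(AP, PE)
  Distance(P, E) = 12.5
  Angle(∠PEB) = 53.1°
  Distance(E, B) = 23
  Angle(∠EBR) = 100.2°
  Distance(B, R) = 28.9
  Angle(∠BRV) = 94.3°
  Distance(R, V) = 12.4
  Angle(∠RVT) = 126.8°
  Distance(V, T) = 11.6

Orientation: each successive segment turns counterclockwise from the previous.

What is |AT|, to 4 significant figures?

37.54

∠BRV = 94.3° gives RV at 148.2° from the x-axis; with |RV| = 12.4, V = (-1.108, 39.83). ∠RVT = 126.8° gives VT at -158.6° from the x-axis; with |VT| = 11.6, T = (-11.91, 35.60). Then |AT| = |T − A| = 37.54.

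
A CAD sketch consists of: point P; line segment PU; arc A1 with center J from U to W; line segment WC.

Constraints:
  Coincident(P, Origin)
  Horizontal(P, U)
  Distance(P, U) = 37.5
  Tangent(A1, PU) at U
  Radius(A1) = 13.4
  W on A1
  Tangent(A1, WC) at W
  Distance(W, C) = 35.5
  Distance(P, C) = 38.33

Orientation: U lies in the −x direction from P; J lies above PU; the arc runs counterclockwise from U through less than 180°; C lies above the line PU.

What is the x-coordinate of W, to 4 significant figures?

-25.89

P is at the origin; PU is horizontal with |PU| = 37.5 and U on the −x side, so U = (-37.50, 0.000). Since A1 is tangent to PU there, JU ⟂ PU, so J = U + (0, 13.4) = (-37.50, 13.40). Since JW ⟂ WC (tangency), |JC| = √(13.4² + 35.5²) = 37.94 regardless of where W sits on A1. So C lies on both circle(P, 38.33) and circle(J, 37.94); the above-PU intersection is C = (-8.153, 37.45). W is the foot of the tangent from C: W = (-25.89, 6.704).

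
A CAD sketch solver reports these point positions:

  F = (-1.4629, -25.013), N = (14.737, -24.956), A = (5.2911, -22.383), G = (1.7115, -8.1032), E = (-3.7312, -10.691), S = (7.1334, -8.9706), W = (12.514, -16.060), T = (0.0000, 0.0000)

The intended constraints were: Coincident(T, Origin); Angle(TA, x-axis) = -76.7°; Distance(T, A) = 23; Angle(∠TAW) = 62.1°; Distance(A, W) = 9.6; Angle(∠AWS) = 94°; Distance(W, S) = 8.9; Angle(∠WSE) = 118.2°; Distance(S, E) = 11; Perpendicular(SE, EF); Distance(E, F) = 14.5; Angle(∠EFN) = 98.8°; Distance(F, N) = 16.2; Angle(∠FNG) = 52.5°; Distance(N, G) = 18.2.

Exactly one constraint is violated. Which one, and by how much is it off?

Distance(N, G) = 18.2 — off by 3.10.

T = (0.00, 0.00) ✓; TA at -76.70° ✓; |TA| = 23.00 ✓; ∠TAW = 62.10° ✓; |AW| = 9.600 ✓; ∠AWS = 94.00° ✓; |WS| = 8.900 ✓; ∠WSE = 118.2° ✓; |SE| = 11.00 ✓; ∠(SE, EF) = 90.00° ✓; |EF| = 14.50 ✓; ∠EFN = 98.80° ✓; |FN| = 16.20 ✓; ∠FNG = 52.50° ✓; |NG| = 21.30 ✗.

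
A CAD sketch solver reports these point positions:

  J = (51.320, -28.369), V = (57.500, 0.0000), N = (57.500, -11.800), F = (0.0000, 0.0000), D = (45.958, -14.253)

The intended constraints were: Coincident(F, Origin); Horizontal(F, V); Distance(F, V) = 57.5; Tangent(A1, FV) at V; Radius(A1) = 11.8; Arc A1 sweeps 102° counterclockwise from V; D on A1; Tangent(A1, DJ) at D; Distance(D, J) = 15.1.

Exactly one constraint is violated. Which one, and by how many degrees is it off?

Tangent(A1, DJ) at D — off by 8.80°.

F = (0.00, 0.00) ✓; F.y = 0.00, V.y = 0.00 ✓; |FV| = 57.50 ✓; ∠(NV, VF) = 90.00° ✓; |NV| = 11.80 ✓; bearing(N→D) − bearing(N→V) = 102.0° ✓; |ND| = 11.80 ✓; ∠(ND, DJ) = 81.20° ✗; |DJ| = 15.10 ✓.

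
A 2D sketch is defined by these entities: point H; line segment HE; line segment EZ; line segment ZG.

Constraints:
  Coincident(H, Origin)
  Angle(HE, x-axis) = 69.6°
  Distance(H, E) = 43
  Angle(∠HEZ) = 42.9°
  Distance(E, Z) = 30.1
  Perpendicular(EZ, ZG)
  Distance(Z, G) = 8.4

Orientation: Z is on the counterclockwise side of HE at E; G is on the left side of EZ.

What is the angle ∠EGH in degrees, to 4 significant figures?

109.4°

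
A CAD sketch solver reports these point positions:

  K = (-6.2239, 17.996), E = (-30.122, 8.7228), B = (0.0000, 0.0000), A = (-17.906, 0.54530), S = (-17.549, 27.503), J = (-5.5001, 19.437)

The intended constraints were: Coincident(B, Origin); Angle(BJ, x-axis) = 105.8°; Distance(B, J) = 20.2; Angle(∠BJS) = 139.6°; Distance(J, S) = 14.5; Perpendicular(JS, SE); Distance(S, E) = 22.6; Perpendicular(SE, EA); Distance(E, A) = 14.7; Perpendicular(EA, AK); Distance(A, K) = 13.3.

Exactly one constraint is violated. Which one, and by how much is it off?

Distance(A, K) = 13.3 — off by 7.70.

B = (0.00, 0.00) ✓; BJ at 105.8° ✓; |BJ| = 20.20 ✓; ∠BJS = 139.6° ✓; |JS| = 14.50 ✓; ∠(JS, SE) = 90.00° ✓; |SE| = 22.60 ✓; ∠(SE, EA) = 90.00° ✓; |EA| = 14.70 ✓; ∠(EA, AK) = 90.00° ✓; |AK| = 21.00 ✗.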